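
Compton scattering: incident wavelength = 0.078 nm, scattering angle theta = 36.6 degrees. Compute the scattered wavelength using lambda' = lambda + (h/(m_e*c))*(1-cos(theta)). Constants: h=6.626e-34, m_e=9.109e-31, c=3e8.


Compton wavelength: h/(m_e*c) = 2.4247e-12 m
d_lambda = 2.4247e-12 * (1 - cos(36.6 deg))
= 2.4247e-12 * 0.197183
= 4.7811e-13 m = 0.000478 nm
lambda' = 0.078 + 0.000478
= 0.078478 nm

0.078478


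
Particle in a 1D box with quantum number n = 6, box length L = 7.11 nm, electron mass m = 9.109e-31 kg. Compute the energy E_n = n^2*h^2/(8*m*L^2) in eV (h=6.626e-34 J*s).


E = n^2 * h^2 / (8 * m * L^2)
= 6^2 * (6.626e-34)^2 / (8 * 9.109e-31 * (7.11e-9)^2)
= 36 * 4.3904e-67 / (8 * 9.109e-31 * 5.0552e-17)
= 4.2905e-20 J
= 0.2678 eV

0.2678


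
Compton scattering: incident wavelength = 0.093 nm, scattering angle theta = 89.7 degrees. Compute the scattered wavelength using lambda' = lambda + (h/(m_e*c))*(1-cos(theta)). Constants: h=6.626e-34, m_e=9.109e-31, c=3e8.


Compton wavelength: h/(m_e*c) = 2.4247e-12 m
d_lambda = 2.4247e-12 * (1 - cos(89.7 deg))
= 2.4247e-12 * 0.994764
= 2.4120e-12 m = 0.002412 nm
lambda' = 0.093 + 0.002412
= 0.095412 nm

0.095412


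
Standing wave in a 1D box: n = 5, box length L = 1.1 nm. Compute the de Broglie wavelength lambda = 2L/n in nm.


lambda = 2L / n
= 2 * 1.1 / 5
= 2.2 / 5
= 0.44 nm

0.44


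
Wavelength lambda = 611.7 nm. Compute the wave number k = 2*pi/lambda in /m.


k = 2 * pi / lambda
= 6.2832 / (611.7e-9)
= 6.2832 / 6.1170e-07
= 1.0272e+07 /m

1.0272e+07


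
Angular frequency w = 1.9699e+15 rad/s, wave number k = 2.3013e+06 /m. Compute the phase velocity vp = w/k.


vp = w / k
= 1.9699e+15 / 2.3013e+06
= 8.5599e+08 m/s

8.5599e+08


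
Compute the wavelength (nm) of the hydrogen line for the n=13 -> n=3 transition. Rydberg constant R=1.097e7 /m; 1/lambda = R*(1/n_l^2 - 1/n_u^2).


1/lambda = R * (1/n_l^2 - 1/n_u^2)
= 1.097e7 * (1/3^2 - 1/13^2)
= 1.097e7 * (0.111111 - 0.005917)
= 1.097e7 * 0.105194
= 1.1540e+06 /m
lambda = 1 / 1.1540e+06 = 866.5679 nm

866.5679


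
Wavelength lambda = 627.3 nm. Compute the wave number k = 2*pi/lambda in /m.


k = 2 * pi / lambda
= 6.2832 / (627.3e-9)
= 6.2832 / 6.2730e-07
= 1.0016e+07 /m

1.0016e+07


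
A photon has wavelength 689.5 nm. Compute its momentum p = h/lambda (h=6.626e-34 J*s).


p = h / lambda
= 6.626e-34 / (689.5e-9)
= 6.626e-34 / 6.8950e-07
= 9.6099e-28 kg*m/s

9.6099e-28


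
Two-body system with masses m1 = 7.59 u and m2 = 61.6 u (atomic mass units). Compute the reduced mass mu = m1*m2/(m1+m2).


mu = m1 * m2 / (m1 + m2)
= 7.59 * 61.6 / (7.59 + 61.6)
= 467.544 / 69.19
= 6.7574 u

6.7574


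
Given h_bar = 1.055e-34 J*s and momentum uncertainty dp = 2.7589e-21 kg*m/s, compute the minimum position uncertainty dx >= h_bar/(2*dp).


dx = h_bar / (2 * dp)
= 1.055e-34 / (2 * 2.7589e-21)
= 1.055e-34 / 5.5178e-21
= 1.9120e-14 m

1.9120e-14


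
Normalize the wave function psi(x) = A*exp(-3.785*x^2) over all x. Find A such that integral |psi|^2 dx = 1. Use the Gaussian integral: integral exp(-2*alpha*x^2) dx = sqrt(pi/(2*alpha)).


integral |psi|^2 dx = A^2 * sqrt(pi/(2*alpha)) = 1
A^2 = sqrt(2*alpha/pi)
= sqrt(2 * 3.785 / pi)
= 1.552291
A = sqrt(1.552291)
= 1.2459

1.2459


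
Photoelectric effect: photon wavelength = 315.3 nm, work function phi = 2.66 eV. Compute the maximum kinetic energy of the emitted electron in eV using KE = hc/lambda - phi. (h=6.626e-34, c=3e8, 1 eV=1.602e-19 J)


E_photon = hc / lambda
= (6.626e-34)(3e8) / (315.3e-9)
= 6.3045e-19 J
= 3.9354 eV
KE = E_photon - phi
= 3.9354 - 2.66
= 1.2754 eV

1.2754


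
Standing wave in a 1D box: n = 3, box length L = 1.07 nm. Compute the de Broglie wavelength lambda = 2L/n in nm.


lambda = 2L / n
= 2 * 1.07 / 3
= 2.14 / 3
= 0.7133 nm

0.7133


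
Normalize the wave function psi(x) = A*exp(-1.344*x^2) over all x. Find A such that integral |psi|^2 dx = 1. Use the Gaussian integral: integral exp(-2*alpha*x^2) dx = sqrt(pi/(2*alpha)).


integral |psi|^2 dx = A^2 * sqrt(pi/(2*alpha)) = 1
A^2 = sqrt(2*alpha/pi)
= sqrt(2 * 1.344 / pi)
= 0.924996
A = sqrt(0.924996)
= 0.9618

0.9618


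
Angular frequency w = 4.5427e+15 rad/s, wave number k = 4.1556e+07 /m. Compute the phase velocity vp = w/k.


vp = w / k
= 4.5427e+15 / 4.1556e+07
= 1.0932e+08 m/s

1.0932e+08


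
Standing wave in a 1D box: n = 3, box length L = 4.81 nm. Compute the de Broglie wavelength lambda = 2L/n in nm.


lambda = 2L / n
= 2 * 4.81 / 3
= 9.62 / 3
= 3.2067 nm

3.2067


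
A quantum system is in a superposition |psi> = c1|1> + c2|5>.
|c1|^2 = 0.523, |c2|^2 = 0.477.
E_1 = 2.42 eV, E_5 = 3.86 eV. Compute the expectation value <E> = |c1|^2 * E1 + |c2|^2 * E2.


<E> = |c1|^2 * E1 + |c2|^2 * E2
= 0.523 * 2.42 + 0.477 * 3.86
= 1.2657 + 1.8412
= 3.1069 eV

3.1069


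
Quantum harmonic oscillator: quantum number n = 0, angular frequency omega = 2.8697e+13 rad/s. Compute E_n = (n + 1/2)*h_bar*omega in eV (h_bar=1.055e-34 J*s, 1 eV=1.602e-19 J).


E = (n + 1/2) * h_bar * omega
= (0 + 0.5) * 1.055e-34 * 2.8697e+13
= 0.5 * 3.0275e-21
= 1.5138e-21 J
= 0.0094 eV

0.0094


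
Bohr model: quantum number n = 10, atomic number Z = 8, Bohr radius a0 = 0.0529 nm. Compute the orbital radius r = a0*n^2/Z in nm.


r = a0 * n^2 / Z
= 0.0529 * 10^2 / 8
= 0.0529 * 100 / 8
= 0.6613 nm

0.6613


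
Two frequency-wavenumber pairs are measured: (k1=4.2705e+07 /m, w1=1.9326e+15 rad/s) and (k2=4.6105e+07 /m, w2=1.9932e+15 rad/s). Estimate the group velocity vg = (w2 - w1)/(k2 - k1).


vg = (w2 - w1) / (k2 - k1)
= (1.9932e+15 - 1.9326e+15) / (4.6105e+07 - 4.2705e+07)
= 6.0600e+13 / 3.4000e+06
= 1.7824e+07 m/s

1.7824e+07


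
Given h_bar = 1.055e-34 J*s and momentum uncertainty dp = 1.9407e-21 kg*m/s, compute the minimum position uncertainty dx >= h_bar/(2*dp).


dx = h_bar / (2 * dp)
= 1.055e-34 / (2 * 1.9407e-21)
= 1.055e-34 / 3.8814e-21
= 2.7181e-14 m

2.7181e-14


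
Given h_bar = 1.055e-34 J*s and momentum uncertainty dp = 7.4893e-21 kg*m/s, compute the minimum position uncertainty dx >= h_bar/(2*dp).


dx = h_bar / (2 * dp)
= 1.055e-34 / (2 * 7.4893e-21)
= 1.055e-34 / 1.4979e-20
= 7.0434e-15 m

7.0434e-15


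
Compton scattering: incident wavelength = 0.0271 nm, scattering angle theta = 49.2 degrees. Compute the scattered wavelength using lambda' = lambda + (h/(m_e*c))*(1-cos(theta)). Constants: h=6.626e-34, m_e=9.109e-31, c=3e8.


Compton wavelength: h/(m_e*c) = 2.4247e-12 m
d_lambda = 2.4247e-12 * (1 - cos(49.2 deg))
= 2.4247e-12 * 0.346579
= 8.4035e-13 m = 0.00084 nm
lambda' = 0.0271 + 0.00084
= 0.02794 nm

0.02794


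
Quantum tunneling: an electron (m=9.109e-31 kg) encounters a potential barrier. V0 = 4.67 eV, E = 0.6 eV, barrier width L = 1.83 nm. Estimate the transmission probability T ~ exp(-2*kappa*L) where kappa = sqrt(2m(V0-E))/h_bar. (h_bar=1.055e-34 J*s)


V0 - E = 4.07 eV = 6.5201e-19 J
kappa = sqrt(2 * m * (V0-E)) / h_bar
= sqrt(2 * 9.109e-31 * 6.5201e-19) / 1.055e-34
= 1.0331e+10 /m
2*kappa*L = 2 * 1.0331e+10 * 1.83e-9
= 37.8101
T = exp(-37.8101) = 3.795745e-17

3.795745e-17


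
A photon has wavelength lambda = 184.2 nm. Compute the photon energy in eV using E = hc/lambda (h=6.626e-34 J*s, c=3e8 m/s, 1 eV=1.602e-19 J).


E = hc / lambda
= (6.626e-34)(3e8) / (184.2e-9)
= 1.9878e-25 / 1.8420e-07
= 1.0792e-18 J
Converting to eV: 1.0792e-18 / 1.602e-19
= 6.7363 eV

6.7363


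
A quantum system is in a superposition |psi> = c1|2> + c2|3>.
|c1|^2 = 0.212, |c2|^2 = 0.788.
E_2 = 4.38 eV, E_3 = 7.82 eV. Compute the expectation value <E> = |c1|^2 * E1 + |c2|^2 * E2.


<E> = |c1|^2 * E1 + |c2|^2 * E2
= 0.212 * 4.38 + 0.788 * 7.82
= 0.9286 + 6.1622
= 7.0907 eV

7.0907


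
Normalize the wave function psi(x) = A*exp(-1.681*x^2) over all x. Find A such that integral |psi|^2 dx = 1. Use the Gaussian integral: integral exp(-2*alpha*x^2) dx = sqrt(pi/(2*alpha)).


integral |psi|^2 dx = A^2 * sqrt(pi/(2*alpha)) = 1
A^2 = sqrt(2*alpha/pi)
= sqrt(2 * 1.681 / pi)
= 1.034484
A = sqrt(1.034484)
= 1.0171

1.0171


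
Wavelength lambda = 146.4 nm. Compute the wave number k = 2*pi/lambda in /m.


k = 2 * pi / lambda
= 6.2832 / (146.4e-9)
= 6.2832 / 1.4640e-07
= 4.2918e+07 /m

4.2918e+07


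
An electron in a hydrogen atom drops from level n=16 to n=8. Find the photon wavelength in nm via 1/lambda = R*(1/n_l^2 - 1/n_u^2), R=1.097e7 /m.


1/lambda = R * (1/n_l^2 - 1/n_u^2)
= 1.097e7 * (1/8^2 - 1/16^2)
= 1.097e7 * (0.015625 - 0.003906)
= 1.097e7 * 0.011719
= 1.2855e+05 /m
lambda = 1 / 1.2855e+05 = 7778.7906 nm

7778.7906


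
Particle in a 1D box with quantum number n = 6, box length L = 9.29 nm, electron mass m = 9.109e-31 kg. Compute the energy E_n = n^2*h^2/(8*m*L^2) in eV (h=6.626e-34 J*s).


E = n^2 * h^2 / (8 * m * L^2)
= 6^2 * (6.626e-34)^2 / (8 * 9.109e-31 * (9.29e-9)^2)
= 36 * 4.3904e-67 / (8 * 9.109e-31 * 8.6304e-17)
= 2.5131e-20 J
= 0.1569 eV

0.1569


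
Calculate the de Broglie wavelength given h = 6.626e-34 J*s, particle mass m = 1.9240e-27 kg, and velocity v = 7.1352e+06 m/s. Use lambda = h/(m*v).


lambda = h / (m * v)
= 6.626e-34 / (1.9240e-27 * 7.1352e+06)
= 6.626e-34 / 1.3728e-20
= 4.8266e-14 m

4.8266e-14


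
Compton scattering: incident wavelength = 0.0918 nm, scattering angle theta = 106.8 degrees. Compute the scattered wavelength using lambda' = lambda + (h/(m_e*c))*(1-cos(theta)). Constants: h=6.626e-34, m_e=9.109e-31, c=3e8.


Compton wavelength: h/(m_e*c) = 2.4247e-12 m
d_lambda = 2.4247e-12 * (1 - cos(106.8 deg))
= 2.4247e-12 * 1.289032
= 3.1255e-12 m = 0.003126 nm
lambda' = 0.0918 + 0.003126
= 0.094926 nm

0.094926


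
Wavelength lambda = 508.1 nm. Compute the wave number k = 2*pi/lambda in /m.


k = 2 * pi / lambda
= 6.2832 / (508.1e-9)
= 6.2832 / 5.0810e-07
= 1.2366e+07 /m

1.2366e+07


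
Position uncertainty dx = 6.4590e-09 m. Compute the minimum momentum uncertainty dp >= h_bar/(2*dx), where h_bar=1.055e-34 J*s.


dp = h_bar / (2 * dx)
= 1.055e-34 / (2 * 6.4590e-09)
= 1.055e-34 / 1.2918e-08
= 8.1669e-27 kg*m/s

8.1669e-27


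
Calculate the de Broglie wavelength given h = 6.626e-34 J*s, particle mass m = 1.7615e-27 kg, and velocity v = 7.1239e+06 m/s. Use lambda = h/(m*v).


lambda = h / (m * v)
= 6.626e-34 / (1.7615e-27 * 7.1239e+06)
= 6.626e-34 / 1.2549e-20
= 5.2802e-14 m

5.2802e-14


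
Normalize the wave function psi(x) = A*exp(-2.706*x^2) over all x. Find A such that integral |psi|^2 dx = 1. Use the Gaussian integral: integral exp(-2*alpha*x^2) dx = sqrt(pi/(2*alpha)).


integral |psi|^2 dx = A^2 * sqrt(pi/(2*alpha)) = 1
A^2 = sqrt(2*alpha/pi)
= sqrt(2 * 2.706 / pi)
= 1.312514
A = sqrt(1.312514)
= 1.1457

1.1457


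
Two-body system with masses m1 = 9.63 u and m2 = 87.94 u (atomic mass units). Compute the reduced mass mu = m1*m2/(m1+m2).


mu = m1 * m2 / (m1 + m2)
= 9.63 * 87.94 / (9.63 + 87.94)
= 846.8622 / 97.57
= 8.6795 u

8.6795


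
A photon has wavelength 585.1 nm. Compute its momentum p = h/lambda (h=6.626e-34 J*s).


p = h / lambda
= 6.626e-34 / (585.1e-9)
= 6.626e-34 / 5.8510e-07
= 1.1325e-27 kg*m/s

1.1325e-27


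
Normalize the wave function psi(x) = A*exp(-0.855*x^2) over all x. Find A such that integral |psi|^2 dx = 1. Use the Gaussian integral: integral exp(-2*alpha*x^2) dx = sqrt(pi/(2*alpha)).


integral |psi|^2 dx = A^2 * sqrt(pi/(2*alpha)) = 1
A^2 = sqrt(2*alpha/pi)
= sqrt(2 * 0.855 / pi)
= 0.737774
A = sqrt(0.737774)
= 0.8589

0.8589


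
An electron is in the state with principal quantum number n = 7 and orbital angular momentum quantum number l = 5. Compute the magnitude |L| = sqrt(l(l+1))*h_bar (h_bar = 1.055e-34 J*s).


L = sqrt(l*(l+1)) * h_bar
= sqrt(5 * 6) * 1.055e-34
= sqrt(30) * 1.055e-34
= 5.4772 * 1.055e-34
= 5.7785e-34 J*s

5.7785e-34


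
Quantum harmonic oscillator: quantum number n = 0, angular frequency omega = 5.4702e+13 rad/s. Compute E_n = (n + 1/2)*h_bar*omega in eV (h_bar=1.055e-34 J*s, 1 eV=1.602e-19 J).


E = (n + 1/2) * h_bar * omega
= (0 + 0.5) * 1.055e-34 * 5.4702e+13
= 0.5 * 5.7711e-21
= 2.8855e-21 J
= 0.018 eV

0.018


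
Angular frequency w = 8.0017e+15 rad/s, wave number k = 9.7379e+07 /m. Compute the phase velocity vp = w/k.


vp = w / k
= 8.0017e+15 / 9.7379e+07
= 8.2171e+07 m/s

8.2171e+07


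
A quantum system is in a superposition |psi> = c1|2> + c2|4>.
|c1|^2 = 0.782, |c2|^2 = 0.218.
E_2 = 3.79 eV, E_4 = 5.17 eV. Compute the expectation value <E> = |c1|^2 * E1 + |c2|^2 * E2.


<E> = |c1|^2 * E1 + |c2|^2 * E2
= 0.782 * 3.79 + 0.218 * 5.17
= 2.9638 + 1.1271
= 4.0908 eV

4.0908


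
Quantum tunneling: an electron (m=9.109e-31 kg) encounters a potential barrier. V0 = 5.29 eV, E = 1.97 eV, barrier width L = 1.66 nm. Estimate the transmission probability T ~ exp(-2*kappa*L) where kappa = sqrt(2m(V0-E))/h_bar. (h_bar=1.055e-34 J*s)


V0 - E = 3.32 eV = 5.3186e-19 J
kappa = sqrt(2 * m * (V0-E)) / h_bar
= sqrt(2 * 9.109e-31 * 5.3186e-19) / 1.055e-34
= 9.3304e+09 /m
2*kappa*L = 2 * 9.3304e+09 * 1.66e-9
= 30.9768
T = exp(-30.9768) = 3.523347e-14

3.523347e-14


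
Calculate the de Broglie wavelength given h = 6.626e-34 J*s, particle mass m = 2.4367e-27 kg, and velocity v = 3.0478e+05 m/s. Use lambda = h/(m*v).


lambda = h / (m * v)
= 6.626e-34 / (2.4367e-27 * 3.0478e+05)
= 6.626e-34 / 7.4266e-22
= 8.9220e-13 m

8.9220e-13


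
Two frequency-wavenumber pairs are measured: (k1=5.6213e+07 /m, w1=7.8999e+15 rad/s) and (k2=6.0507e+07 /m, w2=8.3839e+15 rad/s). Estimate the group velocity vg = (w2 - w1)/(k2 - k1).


vg = (w2 - w1) / (k2 - k1)
= (8.3839e+15 - 7.8999e+15) / (6.0507e+07 - 5.6213e+07)
= 4.8400e+14 / 4.2940e+06
= 1.1272e+08 m/s

1.1272e+08


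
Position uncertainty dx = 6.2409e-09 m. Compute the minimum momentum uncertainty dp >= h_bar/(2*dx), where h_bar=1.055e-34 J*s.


dp = h_bar / (2 * dx)
= 1.055e-34 / (2 * 6.2409e-09)
= 1.055e-34 / 1.2482e-08
= 8.4523e-27 kg*m/s

8.4523e-27


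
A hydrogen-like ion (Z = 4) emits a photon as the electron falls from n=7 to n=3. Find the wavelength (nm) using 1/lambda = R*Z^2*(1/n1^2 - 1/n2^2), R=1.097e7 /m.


1/lambda = R * Z^2 * (1/n1^2 - 1/n2^2)
= 1.097e7 * 4^2 * (1/3^2 - 1/7^2)
= 1.097e7 * 16 * (0.111111 - 0.020408)
= 1.5920e+07 /m
lambda = 1 / 1.5920e+07
= 62.8134 nm

62.8134


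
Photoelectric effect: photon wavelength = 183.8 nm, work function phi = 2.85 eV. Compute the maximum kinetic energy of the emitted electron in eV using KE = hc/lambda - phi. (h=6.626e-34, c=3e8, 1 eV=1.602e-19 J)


E_photon = hc / lambda
= (6.626e-34)(3e8) / (183.8e-9)
= 1.0815e-18 J
= 6.7509 eV
KE = E_photon - phi
= 6.7509 - 2.85
= 3.9009 eV

3.9009


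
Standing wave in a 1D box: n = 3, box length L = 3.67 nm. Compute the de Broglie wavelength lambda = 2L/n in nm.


lambda = 2L / n
= 2 * 3.67 / 3
= 7.34 / 3
= 2.4467 nm

2.4467


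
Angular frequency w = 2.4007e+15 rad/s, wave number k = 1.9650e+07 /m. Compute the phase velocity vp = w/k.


vp = w / k
= 2.4007e+15 / 1.9650e+07
= 1.2217e+08 m/s

1.2217e+08


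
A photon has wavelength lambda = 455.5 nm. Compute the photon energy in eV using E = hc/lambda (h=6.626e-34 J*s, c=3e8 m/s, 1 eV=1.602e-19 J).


E = hc / lambda
= (6.626e-34)(3e8) / (455.5e-9)
= 1.9878e-25 / 4.5550e-07
= 4.3640e-19 J
Converting to eV: 4.3640e-19 / 1.602e-19
= 2.7241 eV

2.7241


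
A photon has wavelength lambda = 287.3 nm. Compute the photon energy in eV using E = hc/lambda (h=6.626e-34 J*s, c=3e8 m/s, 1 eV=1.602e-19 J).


E = hc / lambda
= (6.626e-34)(3e8) / (287.3e-9)
= 1.9878e-25 / 2.8730e-07
= 6.9189e-19 J
Converting to eV: 6.9189e-19 / 1.602e-19
= 4.3189 eV

4.3189


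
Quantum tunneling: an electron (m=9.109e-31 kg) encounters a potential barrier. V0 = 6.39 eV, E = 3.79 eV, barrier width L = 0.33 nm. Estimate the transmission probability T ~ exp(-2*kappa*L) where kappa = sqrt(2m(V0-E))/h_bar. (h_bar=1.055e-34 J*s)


V0 - E = 2.6 eV = 4.1652e-19 J
kappa = sqrt(2 * m * (V0-E)) / h_bar
= sqrt(2 * 9.109e-31 * 4.1652e-19) / 1.055e-34
= 8.2569e+09 /m
2*kappa*L = 2 * 8.2569e+09 * 0.33e-9
= 5.4495
T = exp(-5.4495) = 4.298286e-03

4.298286e-03


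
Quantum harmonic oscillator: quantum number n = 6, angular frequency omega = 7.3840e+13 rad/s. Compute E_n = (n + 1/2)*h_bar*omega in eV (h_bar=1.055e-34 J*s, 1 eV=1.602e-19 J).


E = (n + 1/2) * h_bar * omega
= (6 + 0.5) * 1.055e-34 * 7.3840e+13
= 6.5 * 7.7901e-21
= 5.0636e-20 J
= 0.3161 eV

0.3161


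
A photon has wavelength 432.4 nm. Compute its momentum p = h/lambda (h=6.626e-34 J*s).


p = h / lambda
= 6.626e-34 / (432.4e-9)
= 6.626e-34 / 4.3240e-07
= 1.5324e-27 kg*m/s

1.5324e-27


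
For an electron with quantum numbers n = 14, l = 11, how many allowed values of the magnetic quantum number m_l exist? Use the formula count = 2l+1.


m_l ranges from -l to +l in integer steps
So m_l goes from -11 to +11
Count = 2l + 1 = 2*11 + 1
= 23

23


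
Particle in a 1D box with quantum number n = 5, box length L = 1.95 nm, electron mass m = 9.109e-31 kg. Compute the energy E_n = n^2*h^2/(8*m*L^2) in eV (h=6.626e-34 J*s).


E = n^2 * h^2 / (8 * m * L^2)
= 5^2 * (6.626e-34)^2 / (8 * 9.109e-31 * (1.95e-9)^2)
= 25 * 4.3904e-67 / (8 * 9.109e-31 * 3.8025e-18)
= 3.9611e-19 J
= 2.4726 eV

2.4726


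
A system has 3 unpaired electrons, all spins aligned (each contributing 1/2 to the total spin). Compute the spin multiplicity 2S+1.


Total spin S = N * (1/2) = 3 * 0.5 = 1.5
Spin multiplicity = 2S + 1
= 2 * 1.5 + 1
= 4

4


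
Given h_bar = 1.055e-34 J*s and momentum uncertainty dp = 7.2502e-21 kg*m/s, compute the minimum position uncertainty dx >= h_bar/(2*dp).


dx = h_bar / (2 * dp)
= 1.055e-34 / (2 * 7.2502e-21)
= 1.055e-34 / 1.4500e-20
= 7.2757e-15 m

7.2757e-15


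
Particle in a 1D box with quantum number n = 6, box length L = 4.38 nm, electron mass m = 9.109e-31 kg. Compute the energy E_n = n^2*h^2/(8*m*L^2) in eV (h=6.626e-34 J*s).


E = n^2 * h^2 / (8 * m * L^2)
= 6^2 * (6.626e-34)^2 / (8 * 9.109e-31 * (4.38e-9)^2)
= 36 * 4.3904e-67 / (8 * 9.109e-31 * 1.9184e-17)
= 1.1306e-19 J
= 0.7057 eV

0.7057


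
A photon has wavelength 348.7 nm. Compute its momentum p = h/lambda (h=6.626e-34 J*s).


p = h / lambda
= 6.626e-34 / (348.7e-9)
= 6.626e-34 / 3.4870e-07
= 1.9002e-27 kg*m/s

1.9002e-27


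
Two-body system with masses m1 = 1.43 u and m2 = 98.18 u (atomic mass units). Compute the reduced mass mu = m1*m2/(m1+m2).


mu = m1 * m2 / (m1 + m2)
= 1.43 * 98.18 / (1.43 + 98.18)
= 140.3974 / 99.61
= 1.4095 u

1.4095


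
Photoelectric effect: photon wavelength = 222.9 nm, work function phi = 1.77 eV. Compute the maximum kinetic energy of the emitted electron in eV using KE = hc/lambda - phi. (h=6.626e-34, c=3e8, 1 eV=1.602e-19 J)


E_photon = hc / lambda
= (6.626e-34)(3e8) / (222.9e-9)
= 8.9179e-19 J
= 5.5667 eV
KE = E_photon - phi
= 5.5667 - 1.77
= 3.7967 eV

3.7967


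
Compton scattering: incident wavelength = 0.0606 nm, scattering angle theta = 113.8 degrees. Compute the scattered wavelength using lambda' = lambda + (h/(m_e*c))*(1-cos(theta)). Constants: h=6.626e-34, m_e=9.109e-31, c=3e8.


Compton wavelength: h/(m_e*c) = 2.4247e-12 m
d_lambda = 2.4247e-12 * (1 - cos(113.8 deg))
= 2.4247e-12 * 1.403545
= 3.4032e-12 m = 0.003403 nm
lambda' = 0.0606 + 0.003403
= 0.064003 nm

0.064003


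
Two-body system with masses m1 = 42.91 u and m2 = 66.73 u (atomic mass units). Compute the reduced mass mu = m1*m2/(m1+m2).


mu = m1 * m2 / (m1 + m2)
= 42.91 * 66.73 / (42.91 + 66.73)
= 2863.3843 / 109.64
= 26.1162 u

26.1162


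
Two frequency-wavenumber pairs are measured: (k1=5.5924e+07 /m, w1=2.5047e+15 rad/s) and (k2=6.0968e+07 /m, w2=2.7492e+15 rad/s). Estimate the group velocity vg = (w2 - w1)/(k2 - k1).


vg = (w2 - w1) / (k2 - k1)
= (2.7492e+15 - 2.5047e+15) / (6.0968e+07 - 5.5924e+07)
= 2.4450e+14 / 5.0440e+06
= 4.8473e+07 m/s

4.8473e+07


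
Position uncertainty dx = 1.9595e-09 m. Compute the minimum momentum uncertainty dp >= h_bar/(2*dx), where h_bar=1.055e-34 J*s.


dp = h_bar / (2 * dx)
= 1.055e-34 / (2 * 1.9595e-09)
= 1.055e-34 / 3.9190e-09
= 2.6920e-26 kg*m/s

2.6920e-26


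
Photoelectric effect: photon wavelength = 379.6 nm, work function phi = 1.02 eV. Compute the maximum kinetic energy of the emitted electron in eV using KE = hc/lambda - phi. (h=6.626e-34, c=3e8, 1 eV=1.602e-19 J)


E_photon = hc / lambda
= (6.626e-34)(3e8) / (379.6e-9)
= 5.2366e-19 J
= 3.2688 eV
KE = E_photon - phi
= 3.2688 - 1.02
= 2.2488 eV

2.2488


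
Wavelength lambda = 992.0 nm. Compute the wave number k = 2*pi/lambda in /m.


k = 2 * pi / lambda
= 6.2832 / (992.0e-9)
= 6.2832 / 9.9200e-07
= 6.3339e+06 /m

6.3339e+06


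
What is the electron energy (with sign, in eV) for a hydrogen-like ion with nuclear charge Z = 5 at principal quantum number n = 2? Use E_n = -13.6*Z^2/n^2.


E_n = -13.6 * Z^2 / n^2
= -13.6 * 5^2 / 2^2
= -13.6 * 25 / 4
= -85.0 eV

-85.0


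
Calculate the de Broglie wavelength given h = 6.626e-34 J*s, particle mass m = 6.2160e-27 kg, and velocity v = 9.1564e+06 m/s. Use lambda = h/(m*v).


lambda = h / (m * v)
= 6.626e-34 / (6.2160e-27 * 9.1564e+06)
= 6.626e-34 / 5.6916e-20
= 1.1642e-14 m

1.1642e-14


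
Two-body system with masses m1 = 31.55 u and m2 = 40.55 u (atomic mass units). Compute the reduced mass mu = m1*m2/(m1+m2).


mu = m1 * m2 / (m1 + m2)
= 31.55 * 40.55 / (31.55 + 40.55)
= 1279.3525 / 72.1
= 17.7441 u

17.7441


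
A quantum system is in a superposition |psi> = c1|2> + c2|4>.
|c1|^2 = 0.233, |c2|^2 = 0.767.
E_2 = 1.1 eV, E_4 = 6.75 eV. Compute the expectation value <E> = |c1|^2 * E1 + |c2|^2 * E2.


<E> = |c1|^2 * E1 + |c2|^2 * E2
= 0.233 * 1.1 + 0.767 * 6.75
= 0.2563 + 5.1772
= 5.4336 eV

5.4336


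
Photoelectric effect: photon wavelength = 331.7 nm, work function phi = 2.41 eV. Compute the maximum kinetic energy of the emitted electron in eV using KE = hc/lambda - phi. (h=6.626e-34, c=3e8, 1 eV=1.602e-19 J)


E_photon = hc / lambda
= (6.626e-34)(3e8) / (331.7e-9)
= 5.9928e-19 J
= 3.7408 eV
KE = E_photon - phi
= 3.7408 - 2.41
= 1.3308 eV

1.3308


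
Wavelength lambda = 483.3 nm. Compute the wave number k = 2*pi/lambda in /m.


k = 2 * pi / lambda
= 6.2832 / (483.3e-9)
= 6.2832 / 4.8330e-07
= 1.3001e+07 /m

1.3001e+07


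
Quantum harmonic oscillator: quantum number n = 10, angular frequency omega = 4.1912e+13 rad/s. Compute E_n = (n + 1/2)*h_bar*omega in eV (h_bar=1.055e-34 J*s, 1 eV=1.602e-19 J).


E = (n + 1/2) * h_bar * omega
= (10 + 0.5) * 1.055e-34 * 4.1912e+13
= 10.5 * 4.4217e-21
= 4.6428e-20 J
= 0.2898 eV

0.2898


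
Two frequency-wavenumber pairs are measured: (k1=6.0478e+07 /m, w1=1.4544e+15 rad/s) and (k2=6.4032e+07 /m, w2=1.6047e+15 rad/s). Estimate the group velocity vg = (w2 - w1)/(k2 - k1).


vg = (w2 - w1) / (k2 - k1)
= (1.6047e+15 - 1.4544e+15) / (6.4032e+07 - 6.0478e+07)
= 1.5030e+14 / 3.5540e+06
= 4.2290e+07 m/s

4.2290e+07


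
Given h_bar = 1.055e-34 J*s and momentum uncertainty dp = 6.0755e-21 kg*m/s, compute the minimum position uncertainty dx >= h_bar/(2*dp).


dx = h_bar / (2 * dp)
= 1.055e-34 / (2 * 6.0755e-21)
= 1.055e-34 / 1.2151e-20
= 8.6824e-15 m

8.6824e-15


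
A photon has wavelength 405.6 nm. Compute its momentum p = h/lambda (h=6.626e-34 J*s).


p = h / lambda
= 6.626e-34 / (405.6e-9)
= 6.626e-34 / 4.0560e-07
= 1.6336e-27 kg*m/s

1.6336e-27


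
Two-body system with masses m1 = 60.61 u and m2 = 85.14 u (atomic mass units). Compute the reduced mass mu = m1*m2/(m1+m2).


mu = m1 * m2 / (m1 + m2)
= 60.61 * 85.14 / (60.61 + 85.14)
= 5160.3354 / 145.75
= 35.4054 u

35.4054


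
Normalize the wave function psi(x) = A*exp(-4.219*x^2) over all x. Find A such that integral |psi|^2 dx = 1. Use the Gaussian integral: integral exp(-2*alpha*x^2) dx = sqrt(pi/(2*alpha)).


integral |psi|^2 dx = A^2 * sqrt(pi/(2*alpha)) = 1
A^2 = sqrt(2*alpha/pi)
= sqrt(2 * 4.219 / pi)
= 1.638871
A = sqrt(1.638871)
= 1.2802

1.2802


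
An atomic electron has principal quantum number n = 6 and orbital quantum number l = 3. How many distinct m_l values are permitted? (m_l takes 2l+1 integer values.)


m_l ranges from -l to +l in integer steps
So m_l goes from -3 to +3
Count = 2l + 1 = 2*3 + 1
= 7

7


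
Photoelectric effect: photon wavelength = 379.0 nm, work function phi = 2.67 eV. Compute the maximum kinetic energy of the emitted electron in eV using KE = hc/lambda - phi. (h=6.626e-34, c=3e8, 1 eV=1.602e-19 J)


E_photon = hc / lambda
= (6.626e-34)(3e8) / (379.0e-9)
= 5.2449e-19 J
= 3.2739 eV
KE = E_photon - phi
= 3.2739 - 2.67
= 0.6039 eV

0.6039


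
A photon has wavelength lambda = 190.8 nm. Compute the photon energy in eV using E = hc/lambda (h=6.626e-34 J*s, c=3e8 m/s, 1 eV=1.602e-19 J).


E = hc / lambda
= (6.626e-34)(3e8) / (190.8e-9)
= 1.9878e-25 / 1.9080e-07
= 1.0418e-18 J
Converting to eV: 1.0418e-18 / 1.602e-19
= 6.5033 eV

6.5033


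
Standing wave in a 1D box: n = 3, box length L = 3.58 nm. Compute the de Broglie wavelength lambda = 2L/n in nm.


lambda = 2L / n
= 2 * 3.58 / 3
= 7.16 / 3
= 2.3867 nm

2.3867


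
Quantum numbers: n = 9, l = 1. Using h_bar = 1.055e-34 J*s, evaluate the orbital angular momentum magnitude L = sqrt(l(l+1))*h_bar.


L = sqrt(l*(l+1)) * h_bar
= sqrt(1 * 2) * 1.055e-34
= sqrt(2) * 1.055e-34
= 1.4142 * 1.055e-34
= 1.4920e-34 J*s

1.4920e-34


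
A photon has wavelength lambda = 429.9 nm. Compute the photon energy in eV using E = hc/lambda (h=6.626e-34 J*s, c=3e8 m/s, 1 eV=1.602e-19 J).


E = hc / lambda
= (6.626e-34)(3e8) / (429.9e-9)
= 1.9878e-25 / 4.2990e-07
= 4.6239e-19 J
Converting to eV: 4.6239e-19 / 1.602e-19
= 2.8863 eV

2.8863


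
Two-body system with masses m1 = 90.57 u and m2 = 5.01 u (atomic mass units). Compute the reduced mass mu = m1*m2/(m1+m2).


mu = m1 * m2 / (m1 + m2)
= 90.57 * 5.01 / (90.57 + 5.01)
= 453.7557 / 95.58
= 4.7474 u

4.7474


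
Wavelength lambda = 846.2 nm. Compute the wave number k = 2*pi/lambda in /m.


k = 2 * pi / lambda
= 6.2832 / (846.2e-9)
= 6.2832 / 8.4620e-07
= 7.4252e+06 /m

7.4252e+06


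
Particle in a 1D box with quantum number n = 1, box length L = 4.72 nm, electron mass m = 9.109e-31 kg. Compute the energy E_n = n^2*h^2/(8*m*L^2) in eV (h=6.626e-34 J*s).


E = n^2 * h^2 / (8 * m * L^2)
= 1^2 * (6.626e-34)^2 / (8 * 9.109e-31 * (4.72e-9)^2)
= 1 * 4.3904e-67 / (8 * 9.109e-31 * 2.2278e-17)
= 2.7043e-21 J
= 0.0169 eV

0.0169


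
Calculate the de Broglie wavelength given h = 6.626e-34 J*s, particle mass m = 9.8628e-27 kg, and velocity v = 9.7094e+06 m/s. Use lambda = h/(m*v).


lambda = h / (m * v)
= 6.626e-34 / (9.8628e-27 * 9.7094e+06)
= 6.626e-34 / 9.5762e-20
= 6.9192e-15 m

6.9192e-15


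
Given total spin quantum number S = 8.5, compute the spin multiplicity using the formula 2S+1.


Spin multiplicity = 2S + 1
= 2 * 8.5 + 1
= 17.0 + 1
= 18

18


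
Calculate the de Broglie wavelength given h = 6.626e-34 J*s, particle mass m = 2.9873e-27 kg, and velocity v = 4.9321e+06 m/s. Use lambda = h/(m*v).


lambda = h / (m * v)
= 6.626e-34 / (2.9873e-27 * 4.9321e+06)
= 6.626e-34 / 1.4734e-20
= 4.4972e-14 m

4.4972e-14


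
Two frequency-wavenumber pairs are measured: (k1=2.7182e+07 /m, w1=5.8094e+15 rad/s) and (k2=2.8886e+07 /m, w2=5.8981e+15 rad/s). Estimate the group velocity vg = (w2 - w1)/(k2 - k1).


vg = (w2 - w1) / (k2 - k1)
= (5.8981e+15 - 5.8094e+15) / (2.8886e+07 - 2.7182e+07)
= 8.8700e+13 / 1.7040e+06
= 5.2054e+07 m/s

5.2054e+07


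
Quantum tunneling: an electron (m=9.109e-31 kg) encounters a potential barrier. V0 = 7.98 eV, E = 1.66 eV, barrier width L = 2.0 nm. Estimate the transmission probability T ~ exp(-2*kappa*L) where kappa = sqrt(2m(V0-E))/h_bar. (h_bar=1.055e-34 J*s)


V0 - E = 6.32 eV = 1.0125e-18 J
kappa = sqrt(2 * m * (V0-E)) / h_bar
= sqrt(2 * 9.109e-31 * 1.0125e-18) / 1.055e-34
= 1.2873e+10 /m
2*kappa*L = 2 * 1.2873e+10 * 2.0e-9
= 51.4929
T = exp(-51.4929) = 4.334120e-23

4.334120e-23


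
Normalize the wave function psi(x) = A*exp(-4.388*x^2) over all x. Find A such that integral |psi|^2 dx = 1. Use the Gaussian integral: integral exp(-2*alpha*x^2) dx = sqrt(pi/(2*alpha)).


integral |psi|^2 dx = A^2 * sqrt(pi/(2*alpha)) = 1
A^2 = sqrt(2*alpha/pi)
= sqrt(2 * 4.388 / pi)
= 1.671373
A = sqrt(1.671373)
= 1.2928

1.2928


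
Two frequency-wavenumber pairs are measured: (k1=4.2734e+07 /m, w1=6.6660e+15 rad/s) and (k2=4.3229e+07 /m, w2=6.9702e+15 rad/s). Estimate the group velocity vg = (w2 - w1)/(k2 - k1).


vg = (w2 - w1) / (k2 - k1)
= (6.9702e+15 - 6.6660e+15) / (4.3229e+07 - 4.2734e+07)
= 3.0420e+14 / 4.9500e+05
= 6.1455e+08 m/s

6.1455e+08


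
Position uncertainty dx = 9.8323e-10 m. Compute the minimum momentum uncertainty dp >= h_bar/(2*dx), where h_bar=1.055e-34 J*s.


dp = h_bar / (2 * dx)
= 1.055e-34 / (2 * 9.8323e-10)
= 1.055e-34 / 1.9665e-09
= 5.3650e-26 kg*m/s

5.3650e-26


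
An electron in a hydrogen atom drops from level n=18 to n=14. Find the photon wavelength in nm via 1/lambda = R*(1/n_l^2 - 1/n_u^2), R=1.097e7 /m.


1/lambda = R * (1/n_l^2 - 1/n_u^2)
= 1.097e7 * (1/14^2 - 1/18^2)
= 1.097e7 * (0.005102 - 0.003086)
= 1.097e7 * 0.002016
= 2.2111e+04 /m
lambda = 1 / 2.2111e+04 = 45225.6153 nm

45225.6153


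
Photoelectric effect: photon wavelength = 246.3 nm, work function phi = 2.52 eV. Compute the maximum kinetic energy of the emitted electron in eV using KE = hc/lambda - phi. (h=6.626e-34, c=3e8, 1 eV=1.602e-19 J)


E_photon = hc / lambda
= (6.626e-34)(3e8) / (246.3e-9)
= 8.0706e-19 J
= 5.0379 eV
KE = E_photon - phi
= 5.0379 - 2.52
= 2.5179 eV

2.5179


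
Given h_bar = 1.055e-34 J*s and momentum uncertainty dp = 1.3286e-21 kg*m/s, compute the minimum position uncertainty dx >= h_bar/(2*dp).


dx = h_bar / (2 * dp)
= 1.055e-34 / (2 * 1.3286e-21)
= 1.055e-34 / 2.6572e-21
= 3.9703e-14 m

3.9703e-14


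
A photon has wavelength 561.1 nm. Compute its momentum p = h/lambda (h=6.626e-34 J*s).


p = h / lambda
= 6.626e-34 / (561.1e-9)
= 6.626e-34 / 5.6110e-07
= 1.1809e-27 kg*m/s

1.1809e-27


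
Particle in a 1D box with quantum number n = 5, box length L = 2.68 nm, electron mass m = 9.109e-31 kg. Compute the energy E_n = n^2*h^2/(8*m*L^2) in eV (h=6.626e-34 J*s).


E = n^2 * h^2 / (8 * m * L^2)
= 5^2 * (6.626e-34)^2 / (8 * 9.109e-31 * (2.68e-9)^2)
= 25 * 4.3904e-67 / (8 * 9.109e-31 * 7.1824e-18)
= 2.0971e-19 J
= 1.309 eV

1.309


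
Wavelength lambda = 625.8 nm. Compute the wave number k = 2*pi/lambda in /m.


k = 2 * pi / lambda
= 6.2832 / (625.8e-9)
= 6.2832 / 6.2580e-07
= 1.0040e+07 /m

1.0040e+07


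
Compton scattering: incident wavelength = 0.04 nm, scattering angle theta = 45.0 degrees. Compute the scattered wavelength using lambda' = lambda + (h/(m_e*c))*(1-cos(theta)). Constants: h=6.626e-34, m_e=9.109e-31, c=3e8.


Compton wavelength: h/(m_e*c) = 2.4247e-12 m
d_lambda = 2.4247e-12 * (1 - cos(45.0 deg))
= 2.4247e-12 * 0.292893
= 7.1018e-13 m = 0.00071 nm
lambda' = 0.04 + 0.00071
= 0.04071 nm

0.04071


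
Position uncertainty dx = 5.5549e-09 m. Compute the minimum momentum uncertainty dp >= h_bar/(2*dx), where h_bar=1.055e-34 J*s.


dp = h_bar / (2 * dx)
= 1.055e-34 / (2 * 5.5549e-09)
= 1.055e-34 / 1.1110e-08
= 9.4961e-27 kg*m/s

9.4961e-27


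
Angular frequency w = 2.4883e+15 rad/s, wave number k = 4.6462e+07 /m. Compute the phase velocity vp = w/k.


vp = w / k
= 2.4883e+15 / 4.6462e+07
= 5.3556e+07 m/s

5.3556e+07


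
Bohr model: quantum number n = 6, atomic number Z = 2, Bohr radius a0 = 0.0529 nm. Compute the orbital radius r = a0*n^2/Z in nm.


r = a0 * n^2 / Z
= 0.0529 * 6^2 / 2
= 0.0529 * 36 / 2
= 0.9522 nm

0.9522


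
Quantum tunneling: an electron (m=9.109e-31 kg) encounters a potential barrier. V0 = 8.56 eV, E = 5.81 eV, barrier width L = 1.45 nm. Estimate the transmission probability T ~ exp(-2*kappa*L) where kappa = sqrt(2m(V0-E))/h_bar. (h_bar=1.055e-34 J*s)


V0 - E = 2.75 eV = 4.4055e-19 J
kappa = sqrt(2 * m * (V0-E)) / h_bar
= sqrt(2 * 9.109e-31 * 4.4055e-19) / 1.055e-34
= 8.4917e+09 /m
2*kappa*L = 2 * 8.4917e+09 * 1.45e-9
= 24.626
T = exp(-24.626) = 2.018708e-11

2.018708e-11


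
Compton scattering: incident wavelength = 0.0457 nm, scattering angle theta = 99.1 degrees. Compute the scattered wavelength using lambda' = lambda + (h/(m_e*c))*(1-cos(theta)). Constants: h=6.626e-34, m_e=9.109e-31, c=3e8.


Compton wavelength: h/(m_e*c) = 2.4247e-12 m
d_lambda = 2.4247e-12 * (1 - cos(99.1 deg))
= 2.4247e-12 * 1.158158
= 2.8082e-12 m = 0.002808 nm
lambda' = 0.0457 + 0.002808
= 0.048508 nm

0.048508


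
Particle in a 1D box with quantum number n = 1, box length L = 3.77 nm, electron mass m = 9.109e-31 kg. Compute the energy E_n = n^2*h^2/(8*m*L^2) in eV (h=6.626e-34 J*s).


E = n^2 * h^2 / (8 * m * L^2)
= 1^2 * (6.626e-34)^2 / (8 * 9.109e-31 * (3.77e-9)^2)
= 1 * 4.3904e-67 / (8 * 9.109e-31 * 1.4213e-17)
= 4.2390e-21 J
= 0.0265 eV

0.0265


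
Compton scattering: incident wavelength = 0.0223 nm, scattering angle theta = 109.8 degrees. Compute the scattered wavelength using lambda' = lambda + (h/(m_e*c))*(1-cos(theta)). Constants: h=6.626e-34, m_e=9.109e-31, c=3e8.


Compton wavelength: h/(m_e*c) = 2.4247e-12 m
d_lambda = 2.4247e-12 * (1 - cos(109.8 deg))
= 2.4247e-12 * 1.338738
= 3.2460e-12 m = 0.003246 nm
lambda' = 0.0223 + 0.003246
= 0.025546 nm

0.025546


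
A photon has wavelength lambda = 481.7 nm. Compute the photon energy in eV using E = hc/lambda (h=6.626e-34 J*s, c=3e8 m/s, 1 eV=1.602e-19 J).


E = hc / lambda
= (6.626e-34)(3e8) / (481.7e-9)
= 1.9878e-25 / 4.8170e-07
= 4.1266e-19 J
Converting to eV: 4.1266e-19 / 1.602e-19
= 2.5759 eV

2.5759


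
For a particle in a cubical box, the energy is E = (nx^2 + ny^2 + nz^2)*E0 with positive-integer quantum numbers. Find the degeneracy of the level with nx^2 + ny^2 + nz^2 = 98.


Enumerate all (nx, ny, nz) with nx^2 + ny^2 + nz^2 = 98:
(1,4,9)
(1,9,4)
(3,5,8)
(3,8,5)
(4,1,9)
(4,9,1)
(5,3,8)
(5,8,3)
(8,3,5)
(8,5,3)
(9,1,4)
(9,4,1)
Total degeneracy = 12

12


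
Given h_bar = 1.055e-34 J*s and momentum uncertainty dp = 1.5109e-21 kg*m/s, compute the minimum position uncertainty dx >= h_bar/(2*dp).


dx = h_bar / (2 * dp)
= 1.055e-34 / (2 * 1.5109e-21)
= 1.055e-34 / 3.0218e-21
= 3.4913e-14 m

3.4913e-14


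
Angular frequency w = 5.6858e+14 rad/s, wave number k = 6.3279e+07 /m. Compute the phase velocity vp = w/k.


vp = w / k
= 5.6858e+14 / 6.3279e+07
= 8.9853e+06 m/s

8.9853e+06


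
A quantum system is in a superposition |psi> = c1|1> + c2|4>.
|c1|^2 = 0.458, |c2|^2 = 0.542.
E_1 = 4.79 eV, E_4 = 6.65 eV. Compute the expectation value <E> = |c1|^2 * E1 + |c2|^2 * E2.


<E> = |c1|^2 * E1 + |c2|^2 * E2
= 0.458 * 4.79 + 0.542 * 6.65
= 2.1938 + 3.6043
= 5.7981 eV

5.7981


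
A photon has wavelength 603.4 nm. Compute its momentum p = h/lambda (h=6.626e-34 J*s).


p = h / lambda
= 6.626e-34 / (603.4e-9)
= 6.626e-34 / 6.0340e-07
= 1.0981e-27 kg*m/s

1.0981e-27


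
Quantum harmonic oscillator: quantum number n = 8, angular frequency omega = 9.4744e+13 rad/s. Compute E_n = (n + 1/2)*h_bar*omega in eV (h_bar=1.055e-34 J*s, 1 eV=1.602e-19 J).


E = (n + 1/2) * h_bar * omega
= (8 + 0.5) * 1.055e-34 * 9.4744e+13
= 8.5 * 9.9955e-21
= 8.4962e-20 J
= 0.5303 eV

0.5303


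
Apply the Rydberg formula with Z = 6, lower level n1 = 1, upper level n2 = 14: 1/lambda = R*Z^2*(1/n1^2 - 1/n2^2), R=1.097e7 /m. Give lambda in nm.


1/lambda = R * Z^2 * (1/n1^2 - 1/n2^2)
= 1.097e7 * 6^2 * (1/1^2 - 1/14^2)
= 1.097e7 * 36 * (1.0 - 0.005102)
= 3.9291e+08 /m
lambda = 1 / 3.9291e+08
= 2.5451 nm

2.5451


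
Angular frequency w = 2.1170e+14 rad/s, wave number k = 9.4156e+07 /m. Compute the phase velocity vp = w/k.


vp = w / k
= 2.1170e+14 / 9.4156e+07
= 2.2484e+06 m/s

2.2484e+06


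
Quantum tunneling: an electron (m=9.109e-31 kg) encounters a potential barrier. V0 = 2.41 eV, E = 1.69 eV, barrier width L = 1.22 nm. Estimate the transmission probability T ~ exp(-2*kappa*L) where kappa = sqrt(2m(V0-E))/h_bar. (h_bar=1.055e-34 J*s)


V0 - E = 0.72 eV = 1.1534e-19 J
kappa = sqrt(2 * m * (V0-E)) / h_bar
= sqrt(2 * 9.109e-31 * 1.1534e-19) / 1.055e-34
= 4.3451e+09 /m
2*kappa*L = 2 * 4.3451e+09 * 1.22e-9
= 10.6019
T = exp(-10.6019) = 2.486779e-05

2.486779e-05


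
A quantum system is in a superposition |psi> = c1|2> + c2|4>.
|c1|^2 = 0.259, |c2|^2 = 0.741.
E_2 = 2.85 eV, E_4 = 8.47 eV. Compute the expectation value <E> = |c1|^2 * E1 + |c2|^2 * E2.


<E> = |c1|^2 * E1 + |c2|^2 * E2
= 0.259 * 2.85 + 0.741 * 8.47
= 0.7382 + 6.2763
= 7.0144 eV

7.0144


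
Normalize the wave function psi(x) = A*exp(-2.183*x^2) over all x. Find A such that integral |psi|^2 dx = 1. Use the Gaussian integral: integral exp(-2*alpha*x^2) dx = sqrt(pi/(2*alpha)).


integral |psi|^2 dx = A^2 * sqrt(pi/(2*alpha)) = 1
A^2 = sqrt(2*alpha/pi)
= sqrt(2 * 2.183 / pi)
= 1.178873
A = sqrt(1.178873)
= 1.0858

1.0858


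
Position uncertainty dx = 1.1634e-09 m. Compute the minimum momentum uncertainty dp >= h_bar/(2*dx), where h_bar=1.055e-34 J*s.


dp = h_bar / (2 * dx)
= 1.055e-34 / (2 * 1.1634e-09)
= 1.055e-34 / 2.3268e-09
= 4.5341e-26 kg*m/s

4.5341e-26


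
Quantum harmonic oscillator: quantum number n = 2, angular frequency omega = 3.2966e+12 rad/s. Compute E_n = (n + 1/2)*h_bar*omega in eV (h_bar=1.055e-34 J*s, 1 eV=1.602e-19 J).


E = (n + 1/2) * h_bar * omega
= (2 + 0.5) * 1.055e-34 * 3.2966e+12
= 2.5 * 3.4779e-22
= 8.6948e-22 J
= 0.0054 eV

0.0054


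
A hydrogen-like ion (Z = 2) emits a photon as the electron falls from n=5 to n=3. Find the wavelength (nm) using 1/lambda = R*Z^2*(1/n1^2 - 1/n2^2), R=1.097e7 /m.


1/lambda = R * Z^2 * (1/n1^2 - 1/n2^2)
= 1.097e7 * 2^2 * (1/3^2 - 1/5^2)
= 1.097e7 * 4 * (0.111111 - 0.04)
= 3.1204e+06 /m
lambda = 1 / 3.1204e+06
= 320.4763 nm

320.4763


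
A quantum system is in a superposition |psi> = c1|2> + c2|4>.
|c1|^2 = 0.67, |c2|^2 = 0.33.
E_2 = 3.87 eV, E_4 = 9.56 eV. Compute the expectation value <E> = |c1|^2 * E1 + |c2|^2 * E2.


<E> = |c1|^2 * E1 + |c2|^2 * E2
= 0.67 * 3.87 + 0.33 * 9.56
= 2.5929 + 3.1548
= 5.7477 eV

5.7477


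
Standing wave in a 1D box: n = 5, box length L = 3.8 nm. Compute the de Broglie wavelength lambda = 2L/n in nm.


lambda = 2L / n
= 2 * 3.8 / 5
= 7.6 / 5
= 1.52 nm

1.52


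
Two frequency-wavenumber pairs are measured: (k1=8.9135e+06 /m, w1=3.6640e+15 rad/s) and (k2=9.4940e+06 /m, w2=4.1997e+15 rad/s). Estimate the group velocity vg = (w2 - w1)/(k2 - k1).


vg = (w2 - w1) / (k2 - k1)
= (4.1997e+15 - 3.6640e+15) / (9.4940e+06 - 8.9135e+06)
= 5.3570e+14 / 5.8050e+05
= 9.2283e+08 m/s

9.2283e+08


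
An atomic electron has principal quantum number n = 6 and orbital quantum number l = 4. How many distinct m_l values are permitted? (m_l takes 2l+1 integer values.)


m_l ranges from -l to +l in integer steps
So m_l goes from -4 to +4
Count = 2l + 1 = 2*4 + 1
= 9

9


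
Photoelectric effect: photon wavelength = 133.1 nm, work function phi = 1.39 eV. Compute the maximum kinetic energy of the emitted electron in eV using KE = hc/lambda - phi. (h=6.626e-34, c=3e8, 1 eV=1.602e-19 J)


E_photon = hc / lambda
= (6.626e-34)(3e8) / (133.1e-9)
= 1.4935e-18 J
= 9.3225 eV
KE = E_photon - phi
= 9.3225 - 1.39
= 7.9325 eV

7.9325


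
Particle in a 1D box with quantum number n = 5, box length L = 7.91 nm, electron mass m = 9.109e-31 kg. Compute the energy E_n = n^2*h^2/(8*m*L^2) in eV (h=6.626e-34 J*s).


E = n^2 * h^2 / (8 * m * L^2)
= 5^2 * (6.626e-34)^2 / (8 * 9.109e-31 * (7.91e-9)^2)
= 25 * 4.3904e-67 / (8 * 9.109e-31 * 6.2568e-17)
= 2.4073e-20 J
= 0.1503 eV

0.1503


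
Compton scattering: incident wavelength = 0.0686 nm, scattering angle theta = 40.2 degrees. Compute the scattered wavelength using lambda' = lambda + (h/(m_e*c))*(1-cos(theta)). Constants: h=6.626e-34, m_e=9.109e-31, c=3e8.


Compton wavelength: h/(m_e*c) = 2.4247e-12 m
d_lambda = 2.4247e-12 * (1 - cos(40.2 deg))
= 2.4247e-12 * 0.236204
= 5.7273e-13 m = 0.000573 nm
lambda' = 0.0686 + 0.000573
= 0.069173 nm

0.069173
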